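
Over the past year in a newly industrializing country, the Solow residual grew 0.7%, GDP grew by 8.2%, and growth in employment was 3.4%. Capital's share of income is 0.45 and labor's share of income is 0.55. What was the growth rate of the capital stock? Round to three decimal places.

Labor's share = 1 − 0.45 = 0.55.
gY = gA + 0.55×3.4 + 0.45×g.
0.45×g = 8.2 − 0.7 − 1.87 = 5.63.
g = 5.63 / 0.45 = 12.51111%.

The capital stock grew 12.511%.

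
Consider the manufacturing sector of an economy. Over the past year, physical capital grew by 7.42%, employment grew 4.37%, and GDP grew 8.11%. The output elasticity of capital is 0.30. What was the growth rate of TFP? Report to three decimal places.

Labor's share = 1 − 0.3 = 0.7.
Physical capital: 0.3 × 7.42 = 2.226 pp.
Employment: 0.7 × 4.37 = 3.059 pp.
TFP growth = 8.11 − 5.285 = 2.825%.

2.825%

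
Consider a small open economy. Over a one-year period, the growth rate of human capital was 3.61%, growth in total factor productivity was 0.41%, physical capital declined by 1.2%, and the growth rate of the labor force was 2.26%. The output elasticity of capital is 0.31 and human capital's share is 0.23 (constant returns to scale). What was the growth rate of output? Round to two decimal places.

Labor's share = 1 − 0.31 − 0.23 = 0.46.
Physical capital: 0.31 × (-1.2) = -0.372 pp.
Human capital: 0.23 × 3.61 = 0.8303 pp.
The labor force: 0.46 × 2.26 = 1.0396 pp.
Output growth = 0.41 + 1.4979 = 1.9079%.

Output growth was 1.91%.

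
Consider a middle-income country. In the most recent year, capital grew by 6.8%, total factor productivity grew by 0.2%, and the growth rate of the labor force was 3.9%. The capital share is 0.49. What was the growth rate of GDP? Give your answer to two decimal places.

5.52%

Labor's share = 1 − 0.49 = 0.51.
Capital: 0.49 × 6.8 = 3.332 pp.
The labor force: 0.51 × 3.9 = 1.989 pp.
Output growth = 0.2 + 5.321 = 5.521%.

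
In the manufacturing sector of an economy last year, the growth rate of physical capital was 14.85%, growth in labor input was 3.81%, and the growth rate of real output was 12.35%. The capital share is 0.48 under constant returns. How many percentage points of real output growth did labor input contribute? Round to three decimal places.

1.981 pp

Labor's share = 1 − 0.48 = 0.52.
Contribution = share × growth = 0.52 × 3.81 = 1.9812 pp.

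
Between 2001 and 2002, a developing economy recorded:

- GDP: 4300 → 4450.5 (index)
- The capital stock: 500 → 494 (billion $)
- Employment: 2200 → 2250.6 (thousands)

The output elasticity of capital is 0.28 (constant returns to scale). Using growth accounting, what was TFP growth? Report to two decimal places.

2.18%

GDP growth = (4450.5 − 4300) / 4300 = 3.5%.
The capital stock growth = (494 − 500) / 500 = -1.2%.
Employment growth = (2250.6 − 2200) / 2200 = 2.3%.
Labor's share = 1 − 0.28 = 0.72.
The capital stock: 0.28 × (-1.2) = -0.336 pp.
Employment: 0.72 × 2.3 = 1.656 pp.
TFP growth = 3.5 − 1.32 = 2.18%.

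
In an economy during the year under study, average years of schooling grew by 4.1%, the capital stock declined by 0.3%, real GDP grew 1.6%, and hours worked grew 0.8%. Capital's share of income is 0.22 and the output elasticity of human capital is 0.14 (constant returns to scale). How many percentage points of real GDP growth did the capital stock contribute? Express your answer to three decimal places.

Contribution = share × growth = 0.22 × (-0.3) = -0.066 pp.

-0.066 percentage points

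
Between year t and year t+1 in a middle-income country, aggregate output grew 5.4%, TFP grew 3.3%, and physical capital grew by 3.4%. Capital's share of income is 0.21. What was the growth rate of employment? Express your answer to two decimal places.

Labor's share = 1 − 0.21 = 0.79.
gY = gA + 0.21×3.4 + 0.79×g.
0.79×g = 5.4 − 3.3 − 0.714 = 1.386.
g = 1.386 / 0.79 = 1.7544%.

Employment grew 1.75%.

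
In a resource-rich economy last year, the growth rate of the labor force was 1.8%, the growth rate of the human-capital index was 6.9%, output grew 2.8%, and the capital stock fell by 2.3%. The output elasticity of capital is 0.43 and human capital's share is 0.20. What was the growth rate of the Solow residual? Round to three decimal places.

Labor's share = 1 − 0.43 − 0.2 = 0.37.
The capital stock: 0.43 × (-2.3) = -0.989 pp.
The human-capital index: 0.2 × 6.9 = 1.38 pp.
The labor force: 0.37 × 1.8 = 0.666 pp.
TFP growth = 2.8 − 1.057 = 1.743%.

1.743%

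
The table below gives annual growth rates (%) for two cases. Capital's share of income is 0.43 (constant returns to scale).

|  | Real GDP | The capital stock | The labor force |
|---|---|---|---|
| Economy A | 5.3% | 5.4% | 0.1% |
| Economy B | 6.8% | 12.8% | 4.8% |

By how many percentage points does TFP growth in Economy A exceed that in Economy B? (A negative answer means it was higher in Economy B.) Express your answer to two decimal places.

4.36 percentage points

Labor's share = 1 − 0.43 = 0.57.
Economy A: TFP = 5.3 − 2.322 − 0.057 = 2.921%.
Economy B: TFP = 6.8 − 5.504 − 2.736 = -1.44%.
Difference = 2.921 − (-1.44) = 4.361 pp.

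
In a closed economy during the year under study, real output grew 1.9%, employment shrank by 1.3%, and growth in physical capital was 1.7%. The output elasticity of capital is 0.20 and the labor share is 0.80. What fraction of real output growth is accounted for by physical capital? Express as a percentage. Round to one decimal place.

Physical capital accounted for 17.9% of growth.

Physical capital contributed 0.2 × 1.7 = 0.34 pp.
Share of growth = 0.34 / 1.9 × 100 = 17.895%.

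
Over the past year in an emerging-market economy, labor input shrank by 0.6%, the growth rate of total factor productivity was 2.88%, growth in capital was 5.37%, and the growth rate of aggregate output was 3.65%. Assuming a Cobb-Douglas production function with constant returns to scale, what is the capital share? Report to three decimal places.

0.229

gY = gA + α·gK + (1−α)·gL, so gY − gA − gL = α(gK − gL).
3.65 − 2.88 + 0.6 = α × (5.37 − (-0.6)).
1.37 = 5.97 α, so α = 0.22948.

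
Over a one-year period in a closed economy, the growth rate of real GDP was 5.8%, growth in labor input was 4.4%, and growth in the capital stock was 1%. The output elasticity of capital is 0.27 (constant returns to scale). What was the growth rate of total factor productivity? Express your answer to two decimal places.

Total factor productivity grew 2.32%.

Labor's share = 1 − 0.27 = 0.73.
The capital stock: 0.27 × 1 = 0.27 pp.
Labor input: 0.73 × 4.4 = 3.212 pp.
TFP growth = 5.8 − 3.482 = 2.318%.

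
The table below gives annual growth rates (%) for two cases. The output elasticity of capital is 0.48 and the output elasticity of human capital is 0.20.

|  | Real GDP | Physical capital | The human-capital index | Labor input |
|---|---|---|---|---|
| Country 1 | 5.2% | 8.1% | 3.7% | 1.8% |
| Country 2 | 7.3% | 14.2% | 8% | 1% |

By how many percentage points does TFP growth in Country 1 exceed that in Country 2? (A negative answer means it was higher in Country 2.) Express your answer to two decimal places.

Labor's share = 1 − 0.48 − 0.2 = 0.32.
Country 1: TFP = 5.2 − 3.888 − 0.74 − 0.576 = -0.004%.
Country 2: TFP = 7.3 − 6.816 − 1.6 − 0.32 = -1.436%.
Difference = -0.004 − (-1.436) = 1.432 pp.

1.43 percentage points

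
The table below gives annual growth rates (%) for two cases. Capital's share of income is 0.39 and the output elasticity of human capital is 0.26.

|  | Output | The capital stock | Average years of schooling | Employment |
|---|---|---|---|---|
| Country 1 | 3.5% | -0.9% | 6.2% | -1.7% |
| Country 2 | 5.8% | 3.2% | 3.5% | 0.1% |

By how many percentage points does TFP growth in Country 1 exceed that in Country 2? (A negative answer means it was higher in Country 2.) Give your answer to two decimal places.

Labor's share = 1 − 0.39 − 0.26 = 0.35.
Country 1: TFP = 3.5 + 0.351 − 1.612 + 0.595 = 2.834%.
Country 2: TFP = 5.8 − 1.248 − 0.91 − 0.035 = 3.607%.
Difference = 2.834 − (3.607) = -0.773 pp.

-0.77 percentage points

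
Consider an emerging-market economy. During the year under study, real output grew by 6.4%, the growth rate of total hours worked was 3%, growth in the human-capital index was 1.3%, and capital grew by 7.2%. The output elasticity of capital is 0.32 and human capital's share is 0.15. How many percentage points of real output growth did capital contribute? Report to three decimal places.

Contribution = share × growth = 0.32 × 7.2 = 2.304 pp.

2.304 percentage points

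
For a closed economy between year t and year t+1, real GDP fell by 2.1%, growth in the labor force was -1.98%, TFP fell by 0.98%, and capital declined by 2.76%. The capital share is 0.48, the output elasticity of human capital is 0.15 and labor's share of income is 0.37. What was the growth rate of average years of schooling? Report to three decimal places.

6.249%

Labor's share = 1 − 0.48 − 0.15 = 0.37.
gY = gA + 0.48×(-2.76) + 0.37×(-1.98) + 0.15×g.
0.15×g = -2.1 + 0.98 + 2.0574 = 0.9374.
g = 0.9374 / 0.15 = 6.24933%.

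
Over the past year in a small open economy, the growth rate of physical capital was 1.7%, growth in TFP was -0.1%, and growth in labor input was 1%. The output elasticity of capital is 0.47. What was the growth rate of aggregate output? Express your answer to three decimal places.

1.229%

Labor's share = 1 − 0.47 = 0.53.
Physical capital: 0.47 × 1.7 = 0.799 pp.
Labor input: 0.53 × 1 = 0.53 pp.
Output growth = -0.1 + 1.329 = 1.229%.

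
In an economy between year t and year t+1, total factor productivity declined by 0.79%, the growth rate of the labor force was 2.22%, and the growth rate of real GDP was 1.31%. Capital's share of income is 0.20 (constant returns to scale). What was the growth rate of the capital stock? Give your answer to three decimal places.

Labor's share = 1 − 0.2 = 0.8.
gY = gA + 0.8×2.22 + 0.2×g.
0.2×g = 1.31 + 0.79 − 1.776 = 0.324.
g = 0.324 / 0.2 = 1.62%.

1.620%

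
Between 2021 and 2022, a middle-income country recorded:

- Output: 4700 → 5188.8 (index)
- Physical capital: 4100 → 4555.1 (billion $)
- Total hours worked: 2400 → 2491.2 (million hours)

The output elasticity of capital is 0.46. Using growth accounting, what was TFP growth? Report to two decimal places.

Output growth = (5188.8 − 4700) / 4700 = 10.4%.
Physical capital growth = (4555.1 − 4100) / 4100 = 11.1%.
Total hours worked growth = (2491.2 − 2400) / 2400 = 3.8%.
Labor's share = 1 − 0.46 = 0.54.
Physical capital: 0.46 × 11.1 = 5.106 pp.
Total hours worked: 0.54 × 3.8 = 2.052 pp.
TFP growth = 10.4 − 7.158 = 3.242%.

3.24%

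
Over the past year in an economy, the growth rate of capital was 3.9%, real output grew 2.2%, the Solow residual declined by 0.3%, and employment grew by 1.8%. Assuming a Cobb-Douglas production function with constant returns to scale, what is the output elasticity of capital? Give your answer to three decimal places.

The output elasticity of capital is 0.333.

gY = gA + α·gK + (1−α)·gL, so gY − gA − gL = α(gK − gL).
2.2 + 0.3 − 1.8 = α × (3.9 − 1.8).
0.7 = 2.1 α, so α = 0.33333.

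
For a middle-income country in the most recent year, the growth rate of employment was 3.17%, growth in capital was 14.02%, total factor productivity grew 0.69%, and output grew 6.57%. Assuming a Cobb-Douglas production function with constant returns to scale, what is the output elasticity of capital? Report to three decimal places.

0.250

gY = gA + α·gK + (1−α)·gL, so gY − gA − gL = α(gK − gL).
6.57 − 0.69 − 3.17 = α × (14.02 − 3.17).
2.71 = 10.85 α, so α = 0.24977.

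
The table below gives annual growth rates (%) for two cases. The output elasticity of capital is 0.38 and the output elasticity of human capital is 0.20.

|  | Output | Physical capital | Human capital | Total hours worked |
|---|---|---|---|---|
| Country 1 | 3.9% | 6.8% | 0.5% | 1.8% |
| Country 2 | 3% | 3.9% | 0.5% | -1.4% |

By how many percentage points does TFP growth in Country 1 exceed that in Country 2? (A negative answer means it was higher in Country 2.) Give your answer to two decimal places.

Labor's share = 1 − 0.38 − 0.2 = 0.42.
Country 1: TFP = 3.9 − 2.584 − 0.1 − 0.756 = 0.46%.
Country 2: TFP = 3 − 1.482 − 0.1 + 0.588 = 2.006%.
Difference = 0.46 − (2.006) = -1.546 pp.

-1.55 percentage points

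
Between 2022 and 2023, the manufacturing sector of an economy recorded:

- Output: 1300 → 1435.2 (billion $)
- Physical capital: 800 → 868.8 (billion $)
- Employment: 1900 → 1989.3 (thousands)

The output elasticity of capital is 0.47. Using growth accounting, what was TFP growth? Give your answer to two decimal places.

3.87%

Output growth = (1435.2 − 1300) / 1300 = 10.4%.
Physical capital growth = (868.8 − 800) / 800 = 8.6%.
Employment growth = (1989.3 − 1900) / 1900 = 4.7%.
Labor's share = 1 − 0.47 = 0.53.
Physical capital: 0.47 × 8.6 = 4.042 pp.
Employment: 0.53 × 4.7 = 2.491 pp.
TFP growth = 10.4 − 6.533 = 3.867%.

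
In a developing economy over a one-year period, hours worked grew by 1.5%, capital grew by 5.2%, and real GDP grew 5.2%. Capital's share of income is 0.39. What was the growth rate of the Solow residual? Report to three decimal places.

Labor's share = 1 − 0.39 = 0.61.
Capital: 0.39 × 5.2 = 2.028 pp.
Hours worked: 0.61 × 1.5 = 0.915 pp.
TFP growth = 5.2 − 2.943 = 2.257%.

The Solow residual grew 2.257%.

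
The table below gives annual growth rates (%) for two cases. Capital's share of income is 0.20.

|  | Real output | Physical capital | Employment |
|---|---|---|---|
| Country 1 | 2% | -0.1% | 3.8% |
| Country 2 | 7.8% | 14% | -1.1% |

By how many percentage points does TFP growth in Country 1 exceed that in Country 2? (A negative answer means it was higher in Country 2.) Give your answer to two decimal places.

Labor's share = 1 − 0.2 = 0.8.
Country 1: TFP = 2 + 0.02 − 3.04 = -1.02%.
Country 2: TFP = 7.8 − 2.8 + 0.88 = 5.88%.
Difference = -1.02 − (5.88) = -6.9 pp.

-6.90 percentage points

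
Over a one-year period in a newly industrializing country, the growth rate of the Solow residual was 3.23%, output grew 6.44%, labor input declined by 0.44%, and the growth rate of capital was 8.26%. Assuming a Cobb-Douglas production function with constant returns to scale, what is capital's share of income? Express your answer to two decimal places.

0.42

gY = gA + α·gK + (1−α)·gL, so gY − gA − gL = α(gK − gL).
6.44 − 3.23 + 0.44 = α × (8.26 − (-0.44)).
3.65 = 8.7 α, so α = 0.4195.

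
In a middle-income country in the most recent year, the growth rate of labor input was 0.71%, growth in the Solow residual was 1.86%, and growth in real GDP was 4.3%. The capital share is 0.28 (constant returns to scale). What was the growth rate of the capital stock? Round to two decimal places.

6.89%

Labor's share = 1 − 0.28 = 0.72.
gY = gA + 0.72×0.71 + 0.28×g.
0.28×g = 4.3 − 1.86 − 0.5112 = 1.9288.
g = 1.9288 / 0.28 = 6.8886%.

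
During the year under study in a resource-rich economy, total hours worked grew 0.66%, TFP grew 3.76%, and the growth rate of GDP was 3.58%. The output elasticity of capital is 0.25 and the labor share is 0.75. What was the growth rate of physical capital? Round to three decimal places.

-2.700%

Labor's share = 1 − 0.25 = 0.75.
gY = gA + 0.75×0.66 + 0.25×g.
0.25×g = 3.58 − 3.76 − 0.495 = -0.675.
g = -0.675 / 0.25 = -2.7%.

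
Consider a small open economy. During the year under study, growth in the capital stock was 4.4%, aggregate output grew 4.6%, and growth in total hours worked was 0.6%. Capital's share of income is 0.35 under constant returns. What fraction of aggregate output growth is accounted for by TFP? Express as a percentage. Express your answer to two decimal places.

Labor's share = 1 − 0.35 = 0.65.
The capital stock: 0.35 × 4.4 = 1.54 pp.
Total hours worked: 0.65 × 0.6 = 0.39 pp.
TFP growth = 4.6 − 1.93 = 2.67%.
TFP share of growth = 2.67 / 4.6 × 100 = 58.0435%.

TFP accounted for 58.04% of growth.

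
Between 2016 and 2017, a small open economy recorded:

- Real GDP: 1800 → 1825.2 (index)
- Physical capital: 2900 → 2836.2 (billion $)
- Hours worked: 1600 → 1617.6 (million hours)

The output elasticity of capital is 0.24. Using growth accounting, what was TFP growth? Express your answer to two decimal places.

Real GDP growth = (1825.2 − 1800) / 1800 = 1.4%.
Physical capital growth = (2836.2 − 2900) / 2900 = -2.2%.
Hours worked growth = (1617.6 − 1600) / 1600 = 1.1%.
Labor's share = 1 − 0.24 = 0.76.
Physical capital: 0.24 × (-2.2) = -0.528 pp.
Hours worked: 0.76 × 1.1 = 0.836 pp.
TFP growth = 1.4 − 0.308 = 1.092%.

1.09%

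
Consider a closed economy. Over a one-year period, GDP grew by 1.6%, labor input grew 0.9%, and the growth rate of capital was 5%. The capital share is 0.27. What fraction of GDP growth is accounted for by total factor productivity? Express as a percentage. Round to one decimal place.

Labor's share = 1 − 0.27 = 0.73.
Capital: 0.27 × 5 = 1.35 pp.
Labor input: 0.73 × 0.9 = 0.657 pp.
TFP growth = 1.6 − 2.007 = -0.407%.
TFP share of growth = -0.407 / 1.6 × 100 = -25.438%.

Total factor productivity accounted for -25.4% of growth.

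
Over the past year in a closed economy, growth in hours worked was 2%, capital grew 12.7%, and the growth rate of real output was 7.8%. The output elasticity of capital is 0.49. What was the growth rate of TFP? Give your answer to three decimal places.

0.557%

Labor's share = 1 − 0.49 = 0.51.
Capital: 0.49 × 12.7 = 6.223 pp.
Hours worked: 0.51 × 2 = 1.02 pp.
TFP growth = 7.8 − 7.243 = 0.557%.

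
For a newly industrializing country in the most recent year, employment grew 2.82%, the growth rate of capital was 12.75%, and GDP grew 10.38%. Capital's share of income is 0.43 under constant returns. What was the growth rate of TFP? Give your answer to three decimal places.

TFP grew 3.290%.

Labor's share = 1 − 0.43 = 0.57.
Capital: 0.43 × 12.75 = 5.4825 pp.
Employment: 0.57 × 2.82 = 1.6074 pp.
TFP growth = 10.38 − 7.0899 = 3.2901%.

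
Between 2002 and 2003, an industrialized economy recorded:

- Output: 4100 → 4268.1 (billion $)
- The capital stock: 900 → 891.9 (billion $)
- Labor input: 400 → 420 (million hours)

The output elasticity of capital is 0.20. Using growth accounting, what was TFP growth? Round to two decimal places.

TFP grew 0.28%.

Output growth = (4268.1 − 4100) / 4100 = 4.1%.
The capital stock growth = (891.9 − 900) / 900 = -0.9%.
Labor input growth = (420 − 400) / 400 = 5%.
Labor's share = 1 − 0.2 = 0.8.
The capital stock: 0.2 × (-0.9) = -0.18 pp.
Labor input: 0.8 × 5 = 4 pp.
TFP growth = 4.1 − 3.82 = 0.28%.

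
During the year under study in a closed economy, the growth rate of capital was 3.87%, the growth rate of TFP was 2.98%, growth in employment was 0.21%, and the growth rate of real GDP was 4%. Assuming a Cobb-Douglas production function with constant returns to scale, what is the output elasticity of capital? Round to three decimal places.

gY = gA + α·gK + (1−α)·gL, so gY − gA − gL = α(gK − gL).
4 − 2.98 − 0.21 = α × (3.87 − 0.21).
0.81 = 3.66 α, so α = 0.22131.

The output elasticity of capital is 0.221.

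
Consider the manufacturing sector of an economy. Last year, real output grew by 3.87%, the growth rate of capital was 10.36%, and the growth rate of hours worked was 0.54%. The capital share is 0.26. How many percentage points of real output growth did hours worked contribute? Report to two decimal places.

0.40 pp

Labor's share = 1 − 0.26 = 0.74.
Contribution = share × growth = 0.74 × 0.54 = 0.3996 pp.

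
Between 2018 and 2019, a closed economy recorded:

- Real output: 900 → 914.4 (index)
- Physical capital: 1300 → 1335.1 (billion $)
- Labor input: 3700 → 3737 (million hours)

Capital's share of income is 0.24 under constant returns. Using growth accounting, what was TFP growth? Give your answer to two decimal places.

0.19%

Real output growth = (914.4 − 900) / 900 = 1.6%.
Physical capital growth = (1335.1 − 1300) / 1300 = 2.7%.
Labor input growth = (3737 − 3700) / 3700 = 1%.
Labor's share = 1 − 0.24 = 0.76.
Physical capital: 0.24 × 2.7 = 0.648 pp.
Labor input: 0.76 × 1 = 0.76 pp.
TFP growth = 1.6 − 1.408 = 0.192%.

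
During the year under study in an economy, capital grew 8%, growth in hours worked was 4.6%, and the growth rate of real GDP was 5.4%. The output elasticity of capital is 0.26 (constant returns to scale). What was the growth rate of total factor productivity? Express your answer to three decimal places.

-0.084%

Labor's share = 1 − 0.26 = 0.74.
Capital: 0.26 × 8 = 2.08 pp.
Hours worked: 0.74 × 4.6 = 3.404 pp.
TFP growth = 5.4 − 5.484 = -0.084%.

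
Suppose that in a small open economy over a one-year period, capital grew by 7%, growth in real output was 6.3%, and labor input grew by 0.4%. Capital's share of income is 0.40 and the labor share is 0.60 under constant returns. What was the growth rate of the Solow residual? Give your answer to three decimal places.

3.260%

Labor's share = 1 − 0.4 = 0.6.
Capital: 0.4 × 7 = 2.8 pp.
Labor input: 0.6 × 0.4 = 0.24 pp.
TFP growth = 6.3 − 3.04 = 3.26%.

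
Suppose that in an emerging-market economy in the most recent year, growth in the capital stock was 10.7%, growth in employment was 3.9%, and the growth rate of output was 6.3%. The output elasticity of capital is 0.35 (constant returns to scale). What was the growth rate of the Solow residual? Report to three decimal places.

0.020%

Labor's share = 1 − 0.35 = 0.65.
The capital stock: 0.35 × 10.7 = 3.745 pp.
Employment: 0.65 × 3.9 = 2.535 pp.
TFP growth = 6.3 − 6.28 = 0.02%.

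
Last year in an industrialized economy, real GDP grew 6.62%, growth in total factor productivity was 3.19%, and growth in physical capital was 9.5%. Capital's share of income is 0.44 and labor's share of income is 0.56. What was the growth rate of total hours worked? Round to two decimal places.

-1.34%

Labor's share = 1 − 0.44 = 0.56.
gY = gA + 0.44×9.5 + 0.56×g.
0.56×g = 6.62 − 3.19 − 4.18 = -0.75.
g = -0.75 / 0.56 = -1.3393%.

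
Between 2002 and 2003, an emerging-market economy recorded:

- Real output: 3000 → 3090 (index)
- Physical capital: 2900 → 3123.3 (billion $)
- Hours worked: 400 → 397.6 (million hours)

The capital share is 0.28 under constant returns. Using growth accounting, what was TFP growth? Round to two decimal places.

1.28%

Real output growth = (3090 − 3000) / 3000 = 3%.
Physical capital growth = (3123.3 − 2900) / 2900 = 7.7%.
Hours worked growth = (397.6 − 400) / 400 = -0.6%.
Labor's share = 1 − 0.28 = 0.72.
Physical capital: 0.28 × 7.7 = 2.156 pp.
Hours worked: 0.72 × (-0.6) = -0.432 pp.
TFP growth = 3 − 1.724 = 1.276%.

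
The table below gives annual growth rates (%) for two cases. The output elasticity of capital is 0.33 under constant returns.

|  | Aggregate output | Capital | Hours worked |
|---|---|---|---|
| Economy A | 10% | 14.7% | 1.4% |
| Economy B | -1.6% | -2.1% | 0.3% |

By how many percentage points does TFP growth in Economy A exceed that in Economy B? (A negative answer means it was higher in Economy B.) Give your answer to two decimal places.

Labor's share = 1 − 0.33 = 0.67.
Economy A: TFP = 10 − 4.851 − 0.938 = 4.211%.
Economy B: TFP = -1.6 + 0.693 − 0.201 = -1.108%.
Difference = 4.211 − (-1.108) = 5.319 pp.

5.32 percentage points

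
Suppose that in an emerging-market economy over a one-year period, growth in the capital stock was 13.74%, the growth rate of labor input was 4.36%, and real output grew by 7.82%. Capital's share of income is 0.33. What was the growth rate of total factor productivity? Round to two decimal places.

Labor's share = 1 − 0.33 = 0.67.
The capital stock: 0.33 × 13.74 = 4.5342 pp.
Labor input: 0.67 × 4.36 = 2.9212 pp.
TFP growth = 7.82 − 7.4554 = 0.3646%.

Total factor productivity growth was 0.36%.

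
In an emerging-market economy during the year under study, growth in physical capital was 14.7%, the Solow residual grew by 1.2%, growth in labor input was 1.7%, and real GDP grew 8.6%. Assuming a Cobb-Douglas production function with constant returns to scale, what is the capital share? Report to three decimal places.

α = 0.438

gY = gA + α·gK + (1−α)·gL, so gY − gA − gL = α(gK − gL).
8.6 − 1.2 − 1.7 = α × (14.7 − 1.7).
5.7 = 13 α, so α = 0.43846.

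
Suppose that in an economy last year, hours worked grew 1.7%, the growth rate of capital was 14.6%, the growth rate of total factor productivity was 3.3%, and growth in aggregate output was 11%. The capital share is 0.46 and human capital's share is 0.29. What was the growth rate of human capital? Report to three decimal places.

1.928%

Labor's share = 1 − 0.46 − 0.29 = 0.25.
gY = gA + 0.46×14.6 + 0.25×1.7 + 0.29×g.
0.29×g = 11 − 3.3 − 7.141 = 0.559.
g = 0.559 / 0.29 = 1.92759%.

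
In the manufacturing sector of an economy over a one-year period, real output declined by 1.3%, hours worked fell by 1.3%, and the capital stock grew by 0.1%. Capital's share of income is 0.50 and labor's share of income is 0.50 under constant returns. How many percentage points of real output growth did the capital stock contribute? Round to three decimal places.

0.050 percentage points

Contribution = share × growth = 0.5 × 0.1 = 0.05 pp.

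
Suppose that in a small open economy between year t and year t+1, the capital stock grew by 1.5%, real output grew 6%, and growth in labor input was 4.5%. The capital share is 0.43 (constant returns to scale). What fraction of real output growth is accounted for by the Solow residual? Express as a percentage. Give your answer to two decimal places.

46.50%

Labor's share = 1 − 0.43 = 0.57.
The capital stock: 0.43 × 1.5 = 0.645 pp.
Labor input: 0.57 × 4.5 = 2.565 pp.
TFP growth = 6 − 3.21 = 2.79%.
TFP share of growth = 2.79 / 6 × 100 = 46.5%.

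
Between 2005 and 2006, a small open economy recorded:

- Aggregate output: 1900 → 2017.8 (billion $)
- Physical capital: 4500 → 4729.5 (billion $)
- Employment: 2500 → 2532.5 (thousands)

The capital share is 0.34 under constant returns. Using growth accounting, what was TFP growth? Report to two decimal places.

3.61%

Aggregate output growth = (2017.8 − 1900) / 1900 = 6.2%.
Physical capital growth = (4729.5 − 4500) / 4500 = 5.1%.
Employment growth = (2532.5 − 2500) / 2500 = 1.3%.
Labor's share = 1 − 0.34 = 0.66.
Physical capital: 0.34 × 5.1 = 1.734 pp.
Employment: 0.66 × 1.3 = 0.858 pp.
TFP growth = 6.2 − 2.592 = 3.608%.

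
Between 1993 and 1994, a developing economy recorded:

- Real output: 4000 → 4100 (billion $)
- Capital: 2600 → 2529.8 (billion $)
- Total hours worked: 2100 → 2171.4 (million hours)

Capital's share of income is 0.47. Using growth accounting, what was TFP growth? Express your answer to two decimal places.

1.97%

Real output growth = (4100 − 4000) / 4000 = 2.5%.
Capital growth = (2529.8 − 2600) / 2600 = -2.7%.
Total hours worked growth = (2171.4 − 2100) / 2100 = 3.4%.
Labor's share = 1 − 0.47 = 0.53.
Capital: 0.47 × (-2.7) = -1.269 pp.
Total hours worked: 0.53 × 3.4 = 1.802 pp.
TFP growth = 2.5 − 0.533 = 1.967%.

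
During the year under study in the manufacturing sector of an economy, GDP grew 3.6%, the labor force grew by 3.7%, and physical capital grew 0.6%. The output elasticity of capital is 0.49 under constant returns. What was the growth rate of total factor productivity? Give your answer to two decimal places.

Labor's share = 1 − 0.49 = 0.51.
Physical capital: 0.49 × 0.6 = 0.294 pp.
The labor force: 0.51 × 3.7 = 1.887 pp.
TFP growth = 3.6 − 2.181 = 1.419%.

Total factor productivity grew 1.42%.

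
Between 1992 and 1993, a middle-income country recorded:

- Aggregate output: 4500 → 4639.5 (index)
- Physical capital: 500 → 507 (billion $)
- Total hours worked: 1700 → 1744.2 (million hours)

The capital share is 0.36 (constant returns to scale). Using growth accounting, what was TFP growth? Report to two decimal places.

TFP growth was 0.93%.

Aggregate output growth = (4639.5 − 4500) / 4500 = 3.1%.
Physical capital growth = (507 − 500) / 500 = 1.4%.
Total hours worked growth = (1744.2 − 1700) / 1700 = 2.6%.
Labor's share = 1 − 0.36 = 0.64.
Physical capital: 0.36 × 1.4 = 0.504 pp.
Total hours worked: 0.64 × 2.6 = 1.664 pp.
TFP growth = 3.1 − 2.168 = 0.932%.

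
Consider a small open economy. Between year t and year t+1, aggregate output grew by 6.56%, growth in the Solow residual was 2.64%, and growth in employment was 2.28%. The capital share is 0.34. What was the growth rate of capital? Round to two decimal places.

7.10%

Labor's share = 1 − 0.34 = 0.66.
gY = gA + 0.66×2.28 + 0.34×g.
0.34×g = 6.56 − 2.64 − 1.5048 = 2.4152.
g = 2.4152 / 0.34 = 7.1035%.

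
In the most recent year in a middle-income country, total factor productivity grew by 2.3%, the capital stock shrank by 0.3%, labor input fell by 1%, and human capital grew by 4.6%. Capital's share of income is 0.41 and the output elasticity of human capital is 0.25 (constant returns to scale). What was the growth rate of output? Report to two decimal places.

2.99%

Labor's share = 1 − 0.41 − 0.25 = 0.34.
The capital stock: 0.41 × (-0.3) = -0.123 pp.
Human capital: 0.25 × 4.6 = 1.15 pp.
Labor input: 0.34 × (-1) = -0.34 pp.
Output growth = 2.3 + 0.687 = 2.987%.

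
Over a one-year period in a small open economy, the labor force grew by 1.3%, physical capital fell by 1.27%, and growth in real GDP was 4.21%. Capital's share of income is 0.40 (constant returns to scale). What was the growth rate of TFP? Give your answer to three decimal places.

TFP growth was 3.938%.

Labor's share = 1 − 0.4 = 0.6.
Physical capital: 0.4 × (-1.27) = -0.508 pp.
The labor force: 0.6 × 1.3 = 0.78 pp.
TFP growth = 4.21 − 0.272 = 3.938%.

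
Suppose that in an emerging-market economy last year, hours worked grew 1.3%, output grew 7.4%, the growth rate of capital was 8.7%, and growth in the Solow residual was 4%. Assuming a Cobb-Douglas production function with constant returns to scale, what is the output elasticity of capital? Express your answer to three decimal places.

α = 0.284

gY = gA + α·gK + (1−α)·gL, so gY − gA − gL = α(gK − gL).
7.4 − 4 − 1.3 = α × (8.7 − 1.3).
2.1 = 7.4 α, so α = 0.28378.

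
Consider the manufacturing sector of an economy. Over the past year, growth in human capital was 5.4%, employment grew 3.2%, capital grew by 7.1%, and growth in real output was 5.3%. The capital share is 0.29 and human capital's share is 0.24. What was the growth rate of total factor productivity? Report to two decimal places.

Total factor productivity growth was 0.44%.

Labor's share = 1 − 0.29 − 0.24 = 0.47.
Capital: 0.29 × 7.1 = 2.059 pp.
Human capital: 0.24 × 5.4 = 1.296 pp.
Employment: 0.47 × 3.2 = 1.504 pp.
TFP growth = 5.3 − 4.859 = 0.441%.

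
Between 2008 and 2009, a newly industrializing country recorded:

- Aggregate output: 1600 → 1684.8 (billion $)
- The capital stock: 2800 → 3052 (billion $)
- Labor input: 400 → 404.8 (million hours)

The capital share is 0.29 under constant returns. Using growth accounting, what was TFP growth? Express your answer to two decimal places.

Aggregate output growth = (1684.8 − 1600) / 1600 = 5.3%.
The capital stock growth = (3052 − 2800) / 2800 = 9%.
Labor input growth = (404.8 − 400) / 400 = 1.2%.
Labor's share = 1 − 0.29 = 0.71.
The capital stock: 0.29 × 9 = 2.61 pp.
Labor input: 0.71 × 1.2 = 0.852 pp.
TFP growth = 5.3 − 3.462 = 1.838%.

TFP growth was 1.84%.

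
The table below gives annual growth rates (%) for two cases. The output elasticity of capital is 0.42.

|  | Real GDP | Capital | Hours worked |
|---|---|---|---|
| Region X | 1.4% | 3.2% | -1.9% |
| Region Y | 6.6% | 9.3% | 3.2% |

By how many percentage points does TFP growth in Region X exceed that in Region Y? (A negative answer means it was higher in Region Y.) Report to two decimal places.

Labor's share = 1 − 0.42 = 0.58.
Region X: TFP = 1.4 − 1.344 + 1.102 = 1.158%.
Region Y: TFP = 6.6 − 3.906 − 1.856 = 0.838%.
Difference = 1.158 − (0.838) = 0.32 pp.

0.32 percentage points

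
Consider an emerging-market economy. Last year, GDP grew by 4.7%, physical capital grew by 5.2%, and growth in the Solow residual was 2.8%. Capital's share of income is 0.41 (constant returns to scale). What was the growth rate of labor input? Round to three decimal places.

-0.393%

Labor's share = 1 − 0.41 = 0.59.
gY = gA + 0.41×5.2 + 0.59×g.
0.59×g = 4.7 − 2.8 − 2.132 = -0.232.
g = -0.232 / 0.59 = -0.39322%.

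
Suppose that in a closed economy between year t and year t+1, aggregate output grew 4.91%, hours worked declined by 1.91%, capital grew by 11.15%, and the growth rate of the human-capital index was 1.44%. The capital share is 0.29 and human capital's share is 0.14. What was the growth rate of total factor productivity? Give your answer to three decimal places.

Total factor productivity growth was 2.564%.

Labor's share = 1 − 0.29 − 0.14 = 0.57.
Capital: 0.29 × 11.15 = 3.2335 pp.
The human-capital index: 0.14 × 1.44 = 0.2016 pp.
Hours worked: 0.57 × (-1.91) = -1.0887 pp.
TFP growth = 4.91 − 2.3464 = 2.5636%.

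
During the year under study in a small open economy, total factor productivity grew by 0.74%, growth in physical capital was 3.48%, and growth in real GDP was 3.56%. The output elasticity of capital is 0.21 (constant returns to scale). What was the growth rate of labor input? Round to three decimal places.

2.645%

Labor's share = 1 − 0.21 = 0.79.
gY = gA + 0.21×3.48 + 0.79×g.
0.79×g = 3.56 − 0.74 − 0.7308 = 2.0892.
g = 2.0892 / 0.79 = 2.64456%.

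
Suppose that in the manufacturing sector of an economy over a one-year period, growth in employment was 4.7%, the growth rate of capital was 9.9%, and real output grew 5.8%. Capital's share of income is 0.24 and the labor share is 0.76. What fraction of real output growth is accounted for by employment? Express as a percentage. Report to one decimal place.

Labor's share = 1 − 0.24 = 0.76.
Employment contributed 0.76 × 4.7 = 3.572 pp.
Share of growth = 3.572 / 5.8 × 100 = 61.586%.

61.6%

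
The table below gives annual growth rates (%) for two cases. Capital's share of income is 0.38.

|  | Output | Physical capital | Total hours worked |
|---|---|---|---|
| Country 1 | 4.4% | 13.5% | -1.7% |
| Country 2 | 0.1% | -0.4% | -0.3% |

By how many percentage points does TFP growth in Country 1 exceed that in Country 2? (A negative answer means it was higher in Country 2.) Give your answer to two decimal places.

Labor's share = 1 − 0.38 = 0.62.
Country 1: TFP = 4.4 − 5.13 + 1.054 = 0.324%.
Country 2: TFP = 0.1 + 0.152 + 0.186 = 0.438%.
Difference = 0.324 − (0.438) = -0.114 pp.

-0.11 percentage points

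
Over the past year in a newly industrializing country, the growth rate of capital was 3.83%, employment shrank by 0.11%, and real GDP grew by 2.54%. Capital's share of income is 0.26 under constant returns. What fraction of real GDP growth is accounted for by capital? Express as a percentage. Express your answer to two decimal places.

Capital contributed 0.26 × 3.83 = 0.9958 pp.
Share of growth = 0.9958 / 2.54 × 100 = 39.2047%.

Capital accounted for 39.20% of growth.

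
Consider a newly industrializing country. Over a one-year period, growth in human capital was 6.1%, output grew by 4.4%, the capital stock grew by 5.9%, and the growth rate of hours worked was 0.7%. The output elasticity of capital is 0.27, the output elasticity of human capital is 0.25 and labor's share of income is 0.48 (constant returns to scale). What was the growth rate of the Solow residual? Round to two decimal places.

Labor's share = 1 − 0.27 − 0.25 = 0.48.
The capital stock: 0.27 × 5.9 = 1.593 pp.
Human capital: 0.25 × 6.1 = 1.525 pp.
Hours worked: 0.48 × 0.7 = 0.336 pp.
TFP growth = 4.4 − 3.454 = 0.946%.

0.95%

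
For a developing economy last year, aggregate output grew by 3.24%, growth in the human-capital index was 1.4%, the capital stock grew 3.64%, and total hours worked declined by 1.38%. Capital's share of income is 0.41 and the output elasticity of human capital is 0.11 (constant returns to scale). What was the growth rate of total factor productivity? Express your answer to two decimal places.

Total factor productivity grew 2.26%.

Labor's share = 1 − 0.41 − 0.11 = 0.48.
The capital stock: 0.41 × 3.64 = 1.4924 pp.
The human-capital index: 0.11 × 1.4 = 0.154 pp.
Total hours worked: 0.48 × (-1.38) = -0.6624 pp.
TFP growth = 3.24 − 0.984 = 2.256%.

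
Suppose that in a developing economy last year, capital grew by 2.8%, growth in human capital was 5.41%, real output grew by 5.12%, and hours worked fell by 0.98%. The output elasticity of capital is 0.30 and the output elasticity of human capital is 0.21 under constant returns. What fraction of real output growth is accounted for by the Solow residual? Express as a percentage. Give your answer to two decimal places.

Labor's share = 1 − 0.3 − 0.21 = 0.49.
Capital: 0.3 × 2.8 = 0.84 pp.
Human capital: 0.21 × 5.41 = 1.1361 pp.
Hours worked: 0.49 × (-0.98) = -0.4802 pp.
TFP growth = 5.12 − 1.4959 = 3.6241%.
TFP share of growth = 3.6241 / 5.12 × 100 = 70.7832%.

70.78%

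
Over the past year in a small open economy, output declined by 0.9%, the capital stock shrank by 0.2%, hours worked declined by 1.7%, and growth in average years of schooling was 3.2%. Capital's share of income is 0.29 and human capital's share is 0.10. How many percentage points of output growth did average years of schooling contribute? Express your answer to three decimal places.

Contribution = share × growth = 0.1 × 3.2 = 0.32 pp.

0.320 pp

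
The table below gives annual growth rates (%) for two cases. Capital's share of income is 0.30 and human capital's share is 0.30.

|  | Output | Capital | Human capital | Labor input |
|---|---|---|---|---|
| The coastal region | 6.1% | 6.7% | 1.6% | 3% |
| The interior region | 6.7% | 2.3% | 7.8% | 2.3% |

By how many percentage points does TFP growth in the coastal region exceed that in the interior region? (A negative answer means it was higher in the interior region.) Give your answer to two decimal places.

Labor's share = 1 − 0.3 − 0.3 = 0.4.
The coastal region: TFP = 6.1 − 2.01 − 0.48 − 1.2 = 2.41%.
The interior region: TFP = 6.7 − 0.69 − 2.34 − 0.92 = 2.75%.
Difference = 2.41 − (2.75) = -0.34 pp.

-0.34 percentage points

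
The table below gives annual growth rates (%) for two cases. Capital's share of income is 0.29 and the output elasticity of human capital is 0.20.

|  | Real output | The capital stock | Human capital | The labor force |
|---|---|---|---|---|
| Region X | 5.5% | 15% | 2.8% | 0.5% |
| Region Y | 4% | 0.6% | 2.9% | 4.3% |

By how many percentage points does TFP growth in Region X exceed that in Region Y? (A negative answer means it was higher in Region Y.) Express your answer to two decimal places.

Labor's share = 1 − 0.29 − 0.2 = 0.51.
Region X: TFP = 5.5 − 4.35 − 0.56 − 0.255 = 0.335%.
Region Y: TFP = 4 − 0.174 − 0.58 − 2.193 = 1.053%.
Difference = 0.335 − (1.053) = -0.718 pp.

-0.72 percentage points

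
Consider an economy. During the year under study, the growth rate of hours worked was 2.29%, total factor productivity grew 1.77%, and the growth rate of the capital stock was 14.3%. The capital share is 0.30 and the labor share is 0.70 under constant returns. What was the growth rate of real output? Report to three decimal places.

7.663%

Labor's share = 1 − 0.3 = 0.7.
The capital stock: 0.3 × 14.3 = 4.29 pp.
Hours worked: 0.7 × 2.29 = 1.603 pp.
Output growth = 1.77 + 5.893 = 7.663%.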